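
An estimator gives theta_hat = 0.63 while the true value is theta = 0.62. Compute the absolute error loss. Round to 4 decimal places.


The absolute error loss is |theta_hat - theta|
= |0.63 - 0.62|
= 0.01

0.01


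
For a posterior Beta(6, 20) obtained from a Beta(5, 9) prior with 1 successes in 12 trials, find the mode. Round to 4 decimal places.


Mode = (alpha - 1) / (alpha + beta - 2)
= 5 / 24
= 0.2083

0.2083


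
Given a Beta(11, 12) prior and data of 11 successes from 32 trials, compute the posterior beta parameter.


Number of failures = 32 - 11 = 21
Posterior beta = 12 + 21 = 33

33


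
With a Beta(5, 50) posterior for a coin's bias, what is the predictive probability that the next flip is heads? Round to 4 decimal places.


The predictive probability equals the posterior mean.
P(next = heads) = alpha / (alpha + beta)
= 5 / 55 = 0.0909

0.0909


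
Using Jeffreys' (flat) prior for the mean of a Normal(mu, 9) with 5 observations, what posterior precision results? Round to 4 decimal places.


Flat prior means prior precision is 0.
Posterior precision = n / sigma^2 = 5/9 = 0.5556

0.5556


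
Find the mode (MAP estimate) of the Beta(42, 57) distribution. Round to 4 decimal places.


For Beta(a,b) with a,b > 1:
Mode = (a-1)/(a+b-2) = (42-1)/(99-2)
= 41/97 = 0.4227

0.4227


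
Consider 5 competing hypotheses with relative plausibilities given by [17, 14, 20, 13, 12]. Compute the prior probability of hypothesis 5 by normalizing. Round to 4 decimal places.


Sum of weights = 17 + 14 + 20 + 13 + 12 = 76
Normalized prior for H5 = 12 / 76
= 0.1579

0.1579


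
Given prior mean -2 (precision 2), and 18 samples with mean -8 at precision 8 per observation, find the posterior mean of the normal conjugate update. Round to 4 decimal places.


The posterior mean is a precision-weighted average of prior and data.
Post. prec. = 2 + 144 = 146
Post. mean = (-4 + -1152)/146 = -1156/146 = -7.9178

-7.9178


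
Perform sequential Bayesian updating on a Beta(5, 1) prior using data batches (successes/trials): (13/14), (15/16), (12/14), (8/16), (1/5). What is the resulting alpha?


Accumulate successes: 49
Posterior alpha = prior alpha + sum of successes
= 5 + 49 = 54

54


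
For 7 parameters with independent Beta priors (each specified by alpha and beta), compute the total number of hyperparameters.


A Beta prior has 2 hyperparameters per parameter.
Total = 7 * 2 = 14

14


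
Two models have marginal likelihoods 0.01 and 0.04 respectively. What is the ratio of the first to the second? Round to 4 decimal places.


Evidence ratio = 0.01 / 0.04
= 0.25

0.25


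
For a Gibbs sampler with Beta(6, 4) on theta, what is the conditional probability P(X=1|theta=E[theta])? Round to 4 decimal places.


E[theta] = 6/(6+4) = 0.6
P(X=1|theta) = theta = 0.6

0.6


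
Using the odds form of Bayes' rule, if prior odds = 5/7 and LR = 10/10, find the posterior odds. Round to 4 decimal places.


Bayes' rule in odds form: posterior odds = prior odds * LR
= (5 * 10) / (7 * 10)
= 50/70 = 0.7143

0.7143


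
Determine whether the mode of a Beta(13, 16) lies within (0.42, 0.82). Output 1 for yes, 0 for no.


First find the mode: (a-1)/(a+b-2) = 0.4444
Is 0.4444 in (0.42, 0.82)? 1

1


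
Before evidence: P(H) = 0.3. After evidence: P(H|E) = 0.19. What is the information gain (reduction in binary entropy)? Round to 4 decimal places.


Prior entropy = 0.8813
Posterior entropy = 0.7015
Information gain = 0.8813 - 0.7015 = 0.1798

0.1798


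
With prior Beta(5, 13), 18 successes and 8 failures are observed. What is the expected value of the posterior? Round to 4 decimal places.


Posterior = Beta(23, 21)
E[theta] = alpha/(alpha+beta)
= 23/44 = 0.5227

0.5227


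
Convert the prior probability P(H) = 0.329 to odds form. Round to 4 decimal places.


P(not H) = 1 - 0.329 = 0.671
Odds = 0.329 / 0.671 = 0.4903

0.4903


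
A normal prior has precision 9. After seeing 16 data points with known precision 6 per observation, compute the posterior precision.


In the conjugate normal model, precisions add:
tau_posterior = tau_prior + n * tau_data
= 9 + 16*6 = 105

105


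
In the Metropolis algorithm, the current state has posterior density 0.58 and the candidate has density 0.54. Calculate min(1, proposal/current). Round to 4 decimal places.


Ratio = 0.54/0.58 = 0.931
Acceptance probability = min(1, 0.931)
= 0.931

0.931


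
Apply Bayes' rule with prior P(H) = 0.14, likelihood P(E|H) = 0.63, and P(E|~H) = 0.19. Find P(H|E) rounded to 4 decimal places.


Step 1: Compute marginal P(E) = P(E|H)P(H) + P(E|~H)P(~H)
= 0.63*0.14 + 0.19*0.86 = 0.2516
Step 2: P(H|E) = P(E|H)P(H)/P(E) = 0.0882/0.2516
= 0.3506

0.3506


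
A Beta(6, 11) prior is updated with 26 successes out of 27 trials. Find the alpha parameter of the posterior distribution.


In the Beta-Binomial conjugate update:
alpha_post = alpha_prior + successes
= 6 + 26
= 32

32


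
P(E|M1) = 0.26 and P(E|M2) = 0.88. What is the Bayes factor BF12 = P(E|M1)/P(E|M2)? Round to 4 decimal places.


Bayes factor BF12 = P(E|M1) / P(E|M2)
= 0.26 / 0.88
= 0.2955

0.2955


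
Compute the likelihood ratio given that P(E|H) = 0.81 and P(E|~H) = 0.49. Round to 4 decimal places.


LR = P(E|H) / P(E|~H)
= 0.81 / 0.49 = 1.6531

1.6531


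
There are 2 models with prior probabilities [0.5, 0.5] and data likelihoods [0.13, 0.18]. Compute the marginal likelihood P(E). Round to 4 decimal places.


P(E) = sum over models of P(M_i) * P(E|M_i)
= 0.5*0.13 + 0.5*0.18
= 0.155

0.155


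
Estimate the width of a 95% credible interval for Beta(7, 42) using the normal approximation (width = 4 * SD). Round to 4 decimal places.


For Beta(a,b): Var = ab/((a+b)^2(a+b+1))
Var = 0.0024, SD = 0.0495
Approximate 95% CI width = 4 * 0.0495 = 0.1979

0.1979


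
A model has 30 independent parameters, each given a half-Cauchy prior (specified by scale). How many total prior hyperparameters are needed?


Each half-Cauchy prior needs 1 hyperparameter (scale).
Total = 1 * 30 = 30

30


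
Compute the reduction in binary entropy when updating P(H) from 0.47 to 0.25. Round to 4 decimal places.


H_before = -p*log2(p) - (1-p)*log2(1-p) for p=0.47: 0.9974
H_after for p=0.25: 0.8113
Reduction = 0.9974 - 0.8113 = 0.1861

0.1861


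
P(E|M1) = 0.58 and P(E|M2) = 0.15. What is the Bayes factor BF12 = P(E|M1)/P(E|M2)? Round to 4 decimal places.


Bayes factor BF12 = P(E|M1) / P(E|M2)
= 0.58 / 0.15
= 3.8667

3.8667


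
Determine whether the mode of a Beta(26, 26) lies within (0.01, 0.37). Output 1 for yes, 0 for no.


First find the mode: (a-1)/(a+b-2) = 0.5
Is 0.5 in (0.01, 0.37)? 0

0


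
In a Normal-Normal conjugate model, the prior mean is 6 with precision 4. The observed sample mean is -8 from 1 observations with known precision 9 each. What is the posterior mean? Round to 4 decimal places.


Posterior precision = tau0 + n*tau = 4 + 1*9 = 13
Posterior mean = (tau0*mu0 + n*tau*xbar) / posterior_precision
= (4*6 + 1*9*-8) / 13
= -48 / 13 = -3.6923

-3.6923


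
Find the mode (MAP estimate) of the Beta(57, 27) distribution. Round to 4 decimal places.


For Beta(a,b) with a,b > 1:
Mode = (a-1)/(a+b-2) = (57-1)/(84-2)
= 56/82 = 0.6829

0.6829


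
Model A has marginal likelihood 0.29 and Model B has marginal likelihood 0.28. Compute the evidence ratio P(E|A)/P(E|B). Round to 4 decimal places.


Evidence ratio = P(E|A) / P(E|B)
= 0.29 / 0.28
= 1.0357

1.0357


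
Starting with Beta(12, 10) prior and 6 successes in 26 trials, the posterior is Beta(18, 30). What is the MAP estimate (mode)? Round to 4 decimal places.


The mode of Beta(a, b) when a > 1 and b > 1 is (a-1)/(a+b-2)
= (18 - 1) / (18 + 30 - 2)
= 17 / 46
= 0.3696

0.3696


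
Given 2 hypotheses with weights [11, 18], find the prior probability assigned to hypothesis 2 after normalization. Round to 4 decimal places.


To normalize, divide each weight by the sum of all weights.
Sum = 29
Prior(H2) = 18/29 = 0.6207

0.6207


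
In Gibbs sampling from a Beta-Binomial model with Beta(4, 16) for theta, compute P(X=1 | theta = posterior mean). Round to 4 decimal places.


Posterior mean = alpha/(alpha+beta) = 4/20 = 0.2
P(X=1|theta=mean) = theta = 0.2

0.2


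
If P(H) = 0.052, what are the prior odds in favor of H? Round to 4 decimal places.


Prior odds = P(H) / (1 - P(H))
= 0.052 / 0.948
= 0.0549

0.0549


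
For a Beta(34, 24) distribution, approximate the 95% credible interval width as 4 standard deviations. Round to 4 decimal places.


Variance of Beta(a,b) = ab / ((a+b)^2 * (a+b+1))
= 34*24 / ((58)^2 * 59)
= 0.0041
SD = sqrt(0.0041) = 0.0641
Width = 4 * SD = 0.2565

0.2565


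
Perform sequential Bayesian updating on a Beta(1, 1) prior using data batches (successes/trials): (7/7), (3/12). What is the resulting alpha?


Accumulate successes: 10
Posterior alpha = prior alpha + sum of successes
= 1 + 10 = 11

11


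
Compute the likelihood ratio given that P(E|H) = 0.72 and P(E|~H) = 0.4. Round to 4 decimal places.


LR = P(E|H) / P(E|~H)
= 0.72 / 0.4 = 1.8

1.8


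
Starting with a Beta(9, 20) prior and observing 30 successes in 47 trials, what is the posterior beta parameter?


Posterior beta = prior beta + failures
Failures = 47 - 30 = 17
beta_post = 20 + 17 = 37

37


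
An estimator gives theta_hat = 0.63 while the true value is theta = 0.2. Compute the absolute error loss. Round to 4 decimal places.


The absolute error loss is |theta_hat - theta|
= |0.63 - 0.2|
= 0.43

0.43


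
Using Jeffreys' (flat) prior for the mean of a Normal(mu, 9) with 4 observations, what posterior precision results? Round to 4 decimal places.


Flat prior means prior precision is 0.
Posterior precision = n / sigma^2 = 4/9 = 0.4444

0.4444


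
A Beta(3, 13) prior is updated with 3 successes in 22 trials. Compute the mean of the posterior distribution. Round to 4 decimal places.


After update: Beta(6, 32)
Mean = 6 / (6 + 32) = 6 / 38
= 0.1579

0.1579


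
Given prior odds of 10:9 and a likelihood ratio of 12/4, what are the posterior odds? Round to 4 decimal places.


Posterior odds = prior odds * LR
Prior odds = 10/9 = 1.1111
LR = 12/4 = 3.0
Posterior odds = 1.1111 * 3.0 = 3.3333

3.3333


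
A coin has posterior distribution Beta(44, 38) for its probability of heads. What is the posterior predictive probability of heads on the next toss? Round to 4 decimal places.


Posterior predictive = E[theta] = alpha/(alpha+beta)
= 44/82
= 0.5366

0.5366


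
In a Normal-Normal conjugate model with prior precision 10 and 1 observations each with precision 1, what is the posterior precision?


Posterior precision = prior precision + n * observation precision
= 10 + 1 * 1
= 10 + 1 = 11

11


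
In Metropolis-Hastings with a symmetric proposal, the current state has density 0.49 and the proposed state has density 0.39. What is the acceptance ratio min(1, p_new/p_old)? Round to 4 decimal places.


Ratio = p_new / p_old = 0.39 / 0.49 = 0.7959
Acceptance = min(1, 0.7959) = 0.7959

0.7959


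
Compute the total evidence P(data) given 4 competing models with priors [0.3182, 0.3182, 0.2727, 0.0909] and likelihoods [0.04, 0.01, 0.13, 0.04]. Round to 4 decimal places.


Marginal likelihood = sum P(model_i) * P(data|model_i)
Model 1: 0.3182 * 0.04 = 0.0127
Model 2: 0.3182 * 0.01 = 0.0032
Model 3: 0.2727 * 0.13 = 0.0355
Model 4: 0.0909 * 0.04 = 0.0036
Total = 0.055

0.055


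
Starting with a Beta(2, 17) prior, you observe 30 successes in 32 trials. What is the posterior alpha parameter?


For a Beta-Binomial conjugate model:
Posterior alpha = prior alpha + number of successes
= 2 + 30 = 32

32


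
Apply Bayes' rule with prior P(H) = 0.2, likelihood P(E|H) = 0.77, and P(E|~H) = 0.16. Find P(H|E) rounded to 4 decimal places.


Step 1: Compute marginal P(E) = P(E|H)P(H) + P(E|~H)P(~H)
= 0.77*0.2 + 0.16*0.8 = 0.282
Step 2: P(H|E) = P(E|H)P(H)/P(E) = 0.154/0.282
= 0.5461

0.5461


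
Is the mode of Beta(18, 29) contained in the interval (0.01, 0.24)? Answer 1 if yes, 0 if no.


Mode = (a-1)/(a+b-2) = 17/45 = 0.3778
Interval: (0.01, 0.24)
Contains mode? 0

0


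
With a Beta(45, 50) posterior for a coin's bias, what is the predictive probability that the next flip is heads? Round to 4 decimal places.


The predictive probability equals the posterior mean.
P(next = heads) = alpha / (alpha + beta)
= 45 / 95 = 0.4737

0.4737


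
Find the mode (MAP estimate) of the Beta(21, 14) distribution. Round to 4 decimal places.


For Beta(a,b) with a,b > 1:
Mode = (a-1)/(a+b-2) = (21-1)/(35-2)
= 20/33 = 0.6061

0.6061


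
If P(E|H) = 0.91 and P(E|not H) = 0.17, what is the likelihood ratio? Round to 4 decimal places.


Likelihood ratio = P(E|H) / P(E|not H)
= 0.91 / 0.17
= 5.3529

5.3529


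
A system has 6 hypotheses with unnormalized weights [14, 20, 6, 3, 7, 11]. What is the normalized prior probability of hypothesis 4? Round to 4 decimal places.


The normalized prior is the weight divided by the total.
Total weight = 61
P(H4) = 3 / 61 = 0.0492

0.0492


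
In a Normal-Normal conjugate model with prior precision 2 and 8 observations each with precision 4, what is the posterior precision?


Posterior precision = prior precision + n * observation precision
= 2 + 8 * 4
= 2 + 32 = 34

34


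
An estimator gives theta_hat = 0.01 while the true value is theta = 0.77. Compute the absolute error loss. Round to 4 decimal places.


The absolute error loss is |theta_hat - theta|
= |0.01 - 0.77|
= 0.76

0.76


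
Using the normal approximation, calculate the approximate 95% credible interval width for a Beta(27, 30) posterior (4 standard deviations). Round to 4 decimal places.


Var(Beta) = 27*30/(57^2 * 58) = 0.0043
SD = 0.0656
Width ~ 4*SD = 0.2622

0.2622


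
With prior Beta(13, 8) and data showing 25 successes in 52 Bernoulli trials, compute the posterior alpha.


Conjugate update: alpha_posterior = alpha_prior + k
= 13 + 25 = 38

38


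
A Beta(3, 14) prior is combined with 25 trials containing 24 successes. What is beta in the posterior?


In conjugate updating:
beta_posterior = beta_prior + (n - k)
= 14 + (25 - 24)
= 14 + 1 = 15

15


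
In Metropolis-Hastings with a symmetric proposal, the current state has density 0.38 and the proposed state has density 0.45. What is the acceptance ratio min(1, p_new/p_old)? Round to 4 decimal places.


Ratio = p_new / p_old = 0.45 / 0.38 = 1.1842
Acceptance = min(1, 1.1842) = 1.0

1.0


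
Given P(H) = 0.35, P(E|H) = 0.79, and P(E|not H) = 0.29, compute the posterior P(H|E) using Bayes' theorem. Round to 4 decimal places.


By Bayes' theorem: P(H|E) = P(E|H)*P(H) / P(E)
P(E) = P(E|H)*P(H) + P(E|not H)*P(not H)
P(E) = 0.79*0.35 + 0.29*0.65 = 0.465
P(H|E) = 0.79*0.35 / 0.465 = 0.5946

0.5946


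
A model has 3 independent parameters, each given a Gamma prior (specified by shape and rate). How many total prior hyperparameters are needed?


Each Gamma prior needs 2 hyperparameters (shape and rate).
Total = 2 * 3 = 6

6


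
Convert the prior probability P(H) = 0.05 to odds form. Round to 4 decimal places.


P(not H) = 1 - 0.05 = 0.95
Odds = 0.05 / 0.95 = 0.0526

0.0526


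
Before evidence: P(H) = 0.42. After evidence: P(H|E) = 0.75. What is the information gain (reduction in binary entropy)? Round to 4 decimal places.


Prior entropy = 0.9815
Posterior entropy = 0.8113
Information gain = 0.9815 - 0.8113 = 0.1702

0.1702


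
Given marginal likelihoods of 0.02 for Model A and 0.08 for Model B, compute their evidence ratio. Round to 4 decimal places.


Ratio = ML(A) / ML(B) = 0.02/0.08
= 0.25

0.25


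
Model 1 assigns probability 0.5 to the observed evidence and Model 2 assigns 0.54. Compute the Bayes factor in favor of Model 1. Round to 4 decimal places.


BF = P(data|M1) / P(data|M2)
= 0.5 / 0.54 = 0.9259

0.9259


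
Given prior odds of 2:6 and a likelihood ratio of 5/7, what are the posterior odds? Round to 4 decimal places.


Posterior odds = prior odds * LR
Prior odds = 2/6 = 0.3333
LR = 5/7 = 0.7143
Posterior odds = 0.3333 * 0.7143 = 0.2381

0.2381


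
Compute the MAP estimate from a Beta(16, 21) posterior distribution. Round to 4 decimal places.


MAP = mode of Beta distribution
= (alpha - 1)/(alpha + beta - 2)
= (16-1)/(16+21-2)
= 15/35 = 0.4286

0.4286


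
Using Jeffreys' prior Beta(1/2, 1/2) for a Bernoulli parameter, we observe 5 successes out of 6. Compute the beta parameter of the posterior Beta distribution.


Conjugate update: Beta(0.5 + k, 0.5 + n - k).
k = 5, n - k = 1
Posterior beta = 0.5 + (n - k) = 0.5 + 1 = 1.5

1.5


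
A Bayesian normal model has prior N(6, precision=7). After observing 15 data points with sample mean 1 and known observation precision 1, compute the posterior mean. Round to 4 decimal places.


Posterior mean = (prior_precision * prior_mean + n * data_precision * data_mean) / (prior_precision + n * data_precision)
Numerator = 7*6 + 15*1*1 = 57
Denominator = 7 + 15*1 = 22
Posterior mean = 2.5909

2.5909


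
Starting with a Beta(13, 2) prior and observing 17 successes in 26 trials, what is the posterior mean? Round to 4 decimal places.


Posterior parameters: alpha = 13 + 17 = 30
beta = 2 + 9 = 11
Posterior mean = alpha / (alpha + beta) = 30 / 41
= 0.7317

0.7317


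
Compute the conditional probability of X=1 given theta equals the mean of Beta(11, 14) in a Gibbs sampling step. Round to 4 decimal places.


Mean of Beta(11, 14) = 0.44
P(X=1 | theta=0.44) = 0.44

0.44


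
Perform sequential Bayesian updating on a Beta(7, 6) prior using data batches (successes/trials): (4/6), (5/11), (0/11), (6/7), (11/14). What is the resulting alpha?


Accumulate successes: 26
Posterior alpha = prior alpha + sum of successes
= 7 + 26 = 33

33


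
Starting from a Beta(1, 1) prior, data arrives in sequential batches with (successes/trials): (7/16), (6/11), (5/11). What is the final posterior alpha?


In sequential Bayesian updating, we sum all successes.
Total successes = 18
Final alpha = 1 + 18 = 19

19


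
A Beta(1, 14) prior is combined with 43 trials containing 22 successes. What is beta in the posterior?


In conjugate updating:
beta_posterior = beta_prior + (n - k)
= 14 + (43 - 22)
= 14 + 21 = 35

35


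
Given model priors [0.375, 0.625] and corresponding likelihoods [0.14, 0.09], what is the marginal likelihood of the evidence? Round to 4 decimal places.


P(E) = sum_i P(M_i) P(E|M_i)
= 0.0525 + 0.0562
= 0.1087

0.1087


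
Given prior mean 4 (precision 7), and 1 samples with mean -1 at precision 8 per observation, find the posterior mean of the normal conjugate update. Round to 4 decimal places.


The posterior mean is a precision-weighted average of prior and data.
Post. prec. = 7 + 8 = 15
Post. mean = (28 + -8)/15 = 20/15 = 1.3333

1.3333


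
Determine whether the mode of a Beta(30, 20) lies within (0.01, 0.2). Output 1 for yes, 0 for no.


First find the mode: (a-1)/(a+b-2) = 0.6042
Is 0.6042 in (0.01, 0.2)? 0

0


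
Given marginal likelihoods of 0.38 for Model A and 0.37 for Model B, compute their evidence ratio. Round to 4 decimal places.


Ratio = ML(A) / ML(B) = 0.38/0.37
= 1.027

1.027


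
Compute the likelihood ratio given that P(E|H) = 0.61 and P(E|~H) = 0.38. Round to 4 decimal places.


LR = P(E|H) / P(E|~H)
= 0.61 / 0.38 = 1.6053

1.6053


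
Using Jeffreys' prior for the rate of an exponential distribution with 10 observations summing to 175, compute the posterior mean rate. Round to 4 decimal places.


Jeffreys' prior leads to posterior Gamma(10, 175).
Mean = 10/175 = 0.0571

0.0571


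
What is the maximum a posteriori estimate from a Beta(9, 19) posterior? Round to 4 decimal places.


The MAP estimate equals the mode of the distribution.
Mode of Beta(a,b) = (a-1)/(a+b-2)
= 8/26
= 0.3077

0.3077


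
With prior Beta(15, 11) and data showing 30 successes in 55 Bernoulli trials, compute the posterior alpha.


Conjugate update: alpha_posterior = alpha_prior + k
= 15 + 30 = 45

45


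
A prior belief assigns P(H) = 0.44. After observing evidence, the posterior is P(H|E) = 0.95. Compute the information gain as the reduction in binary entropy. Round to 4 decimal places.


H(prior) = -0.44*log2(0.44) - 0.56*log2(0.56)
= 0.9896
H(post) = -0.95*log2(0.95) - 0.05*log2(0.05)
= 0.2864
IG = 0.9896 - 0.2864 = 0.7032

0.7032


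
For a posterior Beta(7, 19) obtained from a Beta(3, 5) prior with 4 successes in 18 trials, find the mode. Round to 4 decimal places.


Mode = (alpha - 1) / (alpha + beta - 2)
= 6 / 24
= 0.25

0.25


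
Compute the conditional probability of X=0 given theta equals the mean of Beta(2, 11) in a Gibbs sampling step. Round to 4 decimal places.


Mean of Beta(2, 11) = 0.1538
P(X=0 | theta=0.1538) = 0.8462

0.8462


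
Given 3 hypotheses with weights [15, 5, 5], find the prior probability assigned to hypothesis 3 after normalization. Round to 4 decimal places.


To normalize, divide each weight by the sum of all weights.
Sum = 25
Prior(H3) = 5/25 = 0.2

0.2


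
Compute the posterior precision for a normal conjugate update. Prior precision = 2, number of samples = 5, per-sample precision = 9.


tau_post = tau_0 + n * tau
= 2 + 5 * 9 = 47

47


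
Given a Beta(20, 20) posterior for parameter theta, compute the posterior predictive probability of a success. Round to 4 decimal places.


For a Beta-Bernoulli model, the predictive probability is the mean:
P(success) = 20/(20+20) = 20/40 = 0.5

0.5


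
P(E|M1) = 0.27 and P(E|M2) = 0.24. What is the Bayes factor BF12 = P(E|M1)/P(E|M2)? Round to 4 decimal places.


Bayes factor BF12 = P(E|M1) / P(E|M2)
= 0.27 / 0.24
= 1.125

1.125


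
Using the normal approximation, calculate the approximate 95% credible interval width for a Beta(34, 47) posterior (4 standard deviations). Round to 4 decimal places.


Var(Beta) = 34*47/(81^2 * 82) = 0.003
SD = 0.0545
Width ~ 4*SD = 0.218

0.218


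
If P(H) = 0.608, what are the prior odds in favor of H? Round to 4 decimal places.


Prior odds = P(H) / (1 - P(H))
= 0.608 / 0.392
= 1.551

1.551


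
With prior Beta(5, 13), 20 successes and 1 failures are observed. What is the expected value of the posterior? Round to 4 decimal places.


Posterior = Beta(25, 14)
E[theta] = alpha/(alpha+beta)
= 25/39 = 0.641

0.641


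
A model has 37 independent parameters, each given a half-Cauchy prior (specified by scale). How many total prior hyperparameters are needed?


Each half-Cauchy prior needs 1 hyperparameter (scale).
Total = 1 * 37 = 37

37


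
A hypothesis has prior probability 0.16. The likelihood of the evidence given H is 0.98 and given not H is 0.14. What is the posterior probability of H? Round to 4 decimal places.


Using Bayes' theorem:
P(E) = 0.16 * 0.98 + 0.84 * 0.14
P(E) = 0.2744
P(H|E) = (0.16 * 0.98) / 0.2744 = 0.5714

0.5714


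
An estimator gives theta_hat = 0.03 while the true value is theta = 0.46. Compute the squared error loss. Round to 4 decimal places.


The squared error loss is (theta_hat - theta)^2
= (0.03 - 0.46)^2
= (-0.43)^2 = 0.1849

0.1849


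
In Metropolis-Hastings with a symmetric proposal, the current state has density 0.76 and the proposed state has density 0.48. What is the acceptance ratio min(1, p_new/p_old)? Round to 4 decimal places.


Ratio = p_new / p_old = 0.48 / 0.76 = 0.6316
Acceptance = min(1, 0.6316) = 0.6316

0.6316


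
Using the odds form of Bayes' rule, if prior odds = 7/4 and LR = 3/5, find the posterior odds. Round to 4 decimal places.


Bayes' rule in odds form: posterior odds = prior odds * LR
= (7 * 3) / (4 * 5)
= 21/20 = 1.05

1.05


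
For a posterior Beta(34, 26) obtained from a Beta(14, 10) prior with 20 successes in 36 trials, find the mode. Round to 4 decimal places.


Mode = (alpha - 1) / (alpha + beta - 2)
= 33 / 58
= 0.569

0.569


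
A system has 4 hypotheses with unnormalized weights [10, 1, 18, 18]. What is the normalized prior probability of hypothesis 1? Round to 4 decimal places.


The normalized prior is the weight divided by the total.
Total weight = 47
P(H1) = 10 / 47 = 0.2128

0.2128


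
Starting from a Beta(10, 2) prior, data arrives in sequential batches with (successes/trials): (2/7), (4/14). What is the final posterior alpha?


In sequential Bayesian updating, we sum all successes.
Total successes = 6
Final alpha = 10 + 6 = 16

16


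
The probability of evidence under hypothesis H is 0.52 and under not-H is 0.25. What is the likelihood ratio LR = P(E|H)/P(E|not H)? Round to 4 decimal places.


LR = 0.52 / 0.25
= 2.08

2.08


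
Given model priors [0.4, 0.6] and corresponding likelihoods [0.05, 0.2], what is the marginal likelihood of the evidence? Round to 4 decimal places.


P(E) = sum_i P(M_i) P(E|M_i)
= 0.02 + 0.12
= 0.14

0.14


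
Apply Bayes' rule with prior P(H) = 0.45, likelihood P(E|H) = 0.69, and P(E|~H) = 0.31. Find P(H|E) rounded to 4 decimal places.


Step 1: Compute marginal P(E) = P(E|H)P(H) + P(E|~H)P(~H)
= 0.69*0.45 + 0.31*0.55 = 0.481
Step 2: P(H|E) = P(E|H)P(H)/P(E) = 0.3105/0.481
= 0.6455

0.6455


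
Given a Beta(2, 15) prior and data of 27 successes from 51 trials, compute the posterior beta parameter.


Number of failures = 51 - 27 = 24
Posterior beta = 15 + 24 = 39

39


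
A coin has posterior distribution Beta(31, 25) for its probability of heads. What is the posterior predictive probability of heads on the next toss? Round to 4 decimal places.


Posterior predictive = E[theta] = alpha/(alpha+beta)
= 31/56
= 0.5536

0.5536


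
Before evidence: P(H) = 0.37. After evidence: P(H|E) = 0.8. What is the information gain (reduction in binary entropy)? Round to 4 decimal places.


Prior entropy = 0.9507
Posterior entropy = 0.7219
Information gain = 0.9507 - 0.7219 = 0.2287

0.2287


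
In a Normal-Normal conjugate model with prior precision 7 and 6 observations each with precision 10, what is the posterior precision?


Posterior precision = prior precision + n * observation precision
= 7 + 6 * 10
= 7 + 60 = 67

67


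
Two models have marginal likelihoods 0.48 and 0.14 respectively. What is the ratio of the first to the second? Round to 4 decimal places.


Evidence ratio = 0.48 / 0.14
= 3.4286

3.4286


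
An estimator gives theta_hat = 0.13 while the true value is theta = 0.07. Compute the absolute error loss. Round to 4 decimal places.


The absolute error loss is |theta_hat - theta|
= |0.13 - 0.07|
= 0.06

0.06


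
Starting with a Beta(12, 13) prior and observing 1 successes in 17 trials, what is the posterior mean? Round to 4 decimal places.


Posterior parameters: alpha = 12 + 1 = 13
beta = 13 + 16 = 29
Posterior mean = alpha / (alpha + beta) = 13 / 42
= 0.3095

0.3095


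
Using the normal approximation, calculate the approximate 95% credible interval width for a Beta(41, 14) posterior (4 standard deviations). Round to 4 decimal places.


Var(Beta) = 41*14/(55^2 * 56) = 0.0034
SD = 0.0582
Width ~ 4*SD = 0.2328

0.2328


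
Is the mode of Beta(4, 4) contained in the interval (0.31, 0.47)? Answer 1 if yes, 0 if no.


Mode = (a-1)/(a+b-2) = 3/6 = 0.5
Interval: (0.31, 0.47)
Contains mode? 0

0


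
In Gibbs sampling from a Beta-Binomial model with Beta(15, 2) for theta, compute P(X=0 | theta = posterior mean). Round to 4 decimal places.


Posterior mean = alpha/(alpha+beta) = 15/17 = 0.8824
P(X=0|theta=mean) = 1 - theta = 0.1176

0.1176


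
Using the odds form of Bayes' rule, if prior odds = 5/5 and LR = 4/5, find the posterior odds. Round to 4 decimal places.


Bayes' rule in odds form: posterior odds = prior odds * LR
= (5 * 4) / (5 * 5)
= 20/25 = 0.8

0.8


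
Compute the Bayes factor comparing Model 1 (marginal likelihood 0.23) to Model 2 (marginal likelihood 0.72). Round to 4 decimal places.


BF12 = marginal likelihood of M1 / marginal likelihood of M2
= 0.23/0.72
= 0.3194

0.3194


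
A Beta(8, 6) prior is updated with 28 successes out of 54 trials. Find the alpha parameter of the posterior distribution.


In the Beta-Binomial conjugate update:
alpha_post = alpha_prior + successes
= 8 + 28
= 36

36


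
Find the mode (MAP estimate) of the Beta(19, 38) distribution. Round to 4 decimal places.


For Beta(a,b) with a,b > 1:
Mode = (a-1)/(a+b-2) = (19-1)/(57-2)
= 18/55 = 0.3273

0.3273


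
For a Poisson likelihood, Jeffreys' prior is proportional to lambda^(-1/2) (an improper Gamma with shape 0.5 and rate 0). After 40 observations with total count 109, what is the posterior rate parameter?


Jeffreys' prior for Poisson is proportional to lambda^(-1/2).
Posterior is Gamma(0.5 + S, 0 + n) = Gamma(0.5 + 109, 40).
Posterior rate = 0 + n = 40

40.0


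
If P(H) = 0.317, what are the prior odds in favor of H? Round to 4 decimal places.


Prior odds = P(H) / (1 - P(H))
= 0.317 / 0.683
= 0.4641

0.4641


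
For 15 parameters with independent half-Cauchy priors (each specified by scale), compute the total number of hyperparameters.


A half-Cauchy prior has 1 hyperparameter per parameter.
Total = 15 * 1 = 15

15


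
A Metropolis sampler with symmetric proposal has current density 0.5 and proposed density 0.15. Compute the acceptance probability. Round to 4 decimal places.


For symmetric proposals, acceptance = min(1, pi(x*)/pi(x))
= min(1, 0.15/0.5)
= min(1, 0.3) = 0.3

0.3


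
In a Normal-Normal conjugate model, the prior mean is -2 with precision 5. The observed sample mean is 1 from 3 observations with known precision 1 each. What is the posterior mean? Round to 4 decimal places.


Posterior precision = tau0 + n*tau = 5 + 3*1 = 8
Posterior mean = (tau0*mu0 + n*tau*xbar) / posterior_precision
= (5*-2 + 3*1*1) / 8
= -7 / 8 = -0.875

-0.875


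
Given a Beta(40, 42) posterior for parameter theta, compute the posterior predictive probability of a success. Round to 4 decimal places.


For a Beta-Bernoulli model, the predictive probability is the mean:
P(success) = 40/(40+42) = 40/82 = 0.4878

0.4878


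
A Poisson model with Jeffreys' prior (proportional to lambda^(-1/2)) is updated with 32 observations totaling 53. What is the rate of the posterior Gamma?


Posterior = Gamma(0.5 + S, n)
= Gamma(0.5 + 53, 32)
Posterior rate = 0 + n = 32

32.0


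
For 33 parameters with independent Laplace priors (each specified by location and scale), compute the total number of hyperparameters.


A Laplace prior has 2 hyperparameters per parameter.
Total = 33 * 2 = 66

66


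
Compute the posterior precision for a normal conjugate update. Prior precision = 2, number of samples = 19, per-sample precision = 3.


tau_post = tau_0 + n * tau
= 2 + 19 * 3 = 59

59


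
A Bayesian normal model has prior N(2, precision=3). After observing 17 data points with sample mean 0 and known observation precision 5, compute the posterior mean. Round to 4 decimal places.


Posterior mean = (prior_precision * prior_mean + n * data_precision * data_mean) / (prior_precision + n * data_precision)
Numerator = 3*2 + 17*5*0 = 6
Denominator = 3 + 17*5 = 88
Posterior mean = 0.0682

0.0682


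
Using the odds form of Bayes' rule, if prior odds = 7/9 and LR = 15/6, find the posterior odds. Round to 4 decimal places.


Bayes' rule in odds form: posterior odds = prior odds * LR
= (7 * 15) / (9 * 6)
= 105/54 = 1.9444

1.9444


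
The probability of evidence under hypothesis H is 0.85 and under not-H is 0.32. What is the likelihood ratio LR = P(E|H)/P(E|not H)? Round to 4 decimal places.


LR = 0.85 / 0.32
= 2.6562

2.6562


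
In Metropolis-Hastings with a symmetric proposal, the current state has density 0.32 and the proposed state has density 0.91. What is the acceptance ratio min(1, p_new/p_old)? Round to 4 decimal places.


Ratio = p_new / p_old = 0.91 / 0.32 = 2.8438
Acceptance = min(1, 2.8438) = 1.0

1.0


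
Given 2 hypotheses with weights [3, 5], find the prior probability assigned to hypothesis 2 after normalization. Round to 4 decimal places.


To normalize, divide each weight by the sum of all weights.
Sum = 8
Prior(H2) = 5/8 = 0.625

0.625


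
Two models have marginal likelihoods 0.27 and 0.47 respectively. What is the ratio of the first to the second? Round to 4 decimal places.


Evidence ratio = 0.27 / 0.47
= 0.5745

0.5745


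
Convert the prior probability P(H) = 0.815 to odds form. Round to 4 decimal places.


P(not H) = 1 - 0.815 = 0.185
Odds = 0.815 / 0.185 = 4.4054

4.4054


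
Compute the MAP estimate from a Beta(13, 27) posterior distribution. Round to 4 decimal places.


MAP = mode of Beta distribution
= (alpha - 1)/(alpha + beta - 2)
= (13-1)/(13+27-2)
= 12/38 = 0.3158

0.3158


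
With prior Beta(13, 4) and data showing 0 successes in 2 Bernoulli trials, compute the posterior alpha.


Conjugate update: alpha_posterior = alpha_prior + k
= 13 + 0 = 13

13


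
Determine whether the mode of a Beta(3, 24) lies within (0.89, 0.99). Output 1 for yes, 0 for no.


First find the mode: (a-1)/(a+b-2) = 0.08
Is 0.08 in (0.89, 0.99)? 0

0


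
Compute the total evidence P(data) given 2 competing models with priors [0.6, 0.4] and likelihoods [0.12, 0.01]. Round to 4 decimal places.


Marginal likelihood = sum P(model_i) * P(data|model_i)
Model 1: 0.6 * 0.12 = 0.072
Model 2: 0.4 * 0.01 = 0.004
Total = 0.076

0.076


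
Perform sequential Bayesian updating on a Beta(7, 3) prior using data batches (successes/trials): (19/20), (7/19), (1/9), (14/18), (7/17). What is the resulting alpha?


Accumulate successes: 48
Posterior alpha = prior alpha + sum of successes
= 7 + 48 = 55

55


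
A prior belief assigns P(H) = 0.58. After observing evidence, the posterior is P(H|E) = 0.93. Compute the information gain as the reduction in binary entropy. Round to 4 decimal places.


H(prior) = -0.58*log2(0.58) - 0.42*log2(0.42)
= 0.9815
H(post) = -0.93*log2(0.93) - 0.07*log2(0.07)
= 0.3659
IG = 0.9815 - 0.3659 = 0.6155

0.6155


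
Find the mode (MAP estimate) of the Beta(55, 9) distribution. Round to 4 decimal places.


For Beta(a,b) with a,b > 1:
Mode = (a-1)/(a+b-2) = (55-1)/(64-2)
= 54/62 = 0.871

0.871


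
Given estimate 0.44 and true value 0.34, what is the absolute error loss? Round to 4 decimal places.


Absolute error = |estimate - true|
= |0.1| = 0.1

0.1


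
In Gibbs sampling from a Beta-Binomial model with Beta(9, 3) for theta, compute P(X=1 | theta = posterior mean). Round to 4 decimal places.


Posterior mean = alpha/(alpha+beta) = 9/12 = 0.75
P(X=1|theta=mean) = theta = 0.75

0.75


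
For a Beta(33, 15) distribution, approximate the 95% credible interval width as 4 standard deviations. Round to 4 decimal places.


Variance of Beta(a,b) = ab / ((a+b)^2 * (a+b+1))
= 33*15 / ((48)^2 * 49)
= 0.0044
SD = sqrt(0.0044) = 0.0662
Width = 4 * SD = 0.2649

0.2649


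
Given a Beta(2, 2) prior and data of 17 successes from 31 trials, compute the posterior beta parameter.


Number of failures = 31 - 17 = 14
Posterior beta = 2 + 14 = 16

16


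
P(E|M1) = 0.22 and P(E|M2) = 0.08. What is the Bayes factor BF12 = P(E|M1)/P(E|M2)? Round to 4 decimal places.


Bayes factor BF12 = P(E|M1) / P(E|M2)
= 0.22 / 0.08
= 2.75

2.75


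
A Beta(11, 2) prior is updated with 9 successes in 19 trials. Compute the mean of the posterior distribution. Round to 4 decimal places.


After update: Beta(20, 12)
Mean = 20 / (20 + 12) = 20 / 32
= 0.625

0.625


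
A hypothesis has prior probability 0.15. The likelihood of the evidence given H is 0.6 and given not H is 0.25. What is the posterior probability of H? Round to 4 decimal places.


Using Bayes' theorem:
P(E) = 0.15 * 0.6 + 0.85 * 0.25
P(E) = 0.3025
P(H|E) = (0.15 * 0.6) / 0.3025 = 0.2975

0.2975


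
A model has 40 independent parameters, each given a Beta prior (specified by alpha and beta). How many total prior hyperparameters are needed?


Each Beta prior needs 2 hyperparameters (alpha and beta).
Total = 2 * 40 = 80

80


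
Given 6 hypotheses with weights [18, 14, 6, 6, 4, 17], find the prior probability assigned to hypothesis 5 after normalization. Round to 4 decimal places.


To normalize, divide each weight by the sum of all weights.
Sum = 65
Prior(H5) = 4/65 = 0.0615

0.0615


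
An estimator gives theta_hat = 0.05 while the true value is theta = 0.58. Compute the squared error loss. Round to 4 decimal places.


The squared error loss is (theta_hat - theta)^2
= (0.05 - 0.58)^2
= (-0.53)^2 = 0.2809

0.2809


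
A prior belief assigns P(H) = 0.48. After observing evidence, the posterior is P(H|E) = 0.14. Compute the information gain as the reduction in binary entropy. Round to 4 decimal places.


H(prior) = -0.48*log2(0.48) - 0.52*log2(0.52)
= 0.9988
H(post) = -0.14*log2(0.14) - 0.86*log2(0.86)
= 0.5842
IG = 0.9988 - 0.5842 = 0.4146

0.4146


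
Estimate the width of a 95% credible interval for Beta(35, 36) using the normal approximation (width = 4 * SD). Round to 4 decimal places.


For Beta(a,b): Var = ab/((a+b)^2(a+b+1))
Var = 0.0035, SD = 0.0589
Approximate 95% CI width = 4 * 0.0589 = 0.2357

0.2357


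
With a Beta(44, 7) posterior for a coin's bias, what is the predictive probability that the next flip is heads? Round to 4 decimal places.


The predictive probability equals the posterior mean.
P(next = heads) = alpha / (alpha + beta)
= 44 / 51 = 0.8627

0.8627


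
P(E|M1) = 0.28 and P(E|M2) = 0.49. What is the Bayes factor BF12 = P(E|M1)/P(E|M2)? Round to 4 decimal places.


Bayes factor BF12 = P(E|M1) / P(E|M2)
= 0.28 / 0.49
= 0.5714

0.5714


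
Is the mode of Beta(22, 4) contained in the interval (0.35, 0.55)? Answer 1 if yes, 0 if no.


Mode = (a-1)/(a+b-2) = 21/24 = 0.875
Interval: (0.35, 0.55)
Contains mode? 0

0


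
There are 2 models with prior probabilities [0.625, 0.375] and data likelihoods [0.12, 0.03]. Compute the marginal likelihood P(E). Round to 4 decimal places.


P(E) = sum over models of P(M_i) * P(E|M_i)
= 0.625*0.12 + 0.375*0.03
= 0.0862

0.0862


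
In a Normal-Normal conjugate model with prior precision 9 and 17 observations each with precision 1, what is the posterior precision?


Posterior precision = prior precision + n * observation precision
= 9 + 17 * 1
= 9 + 17 = 26

26


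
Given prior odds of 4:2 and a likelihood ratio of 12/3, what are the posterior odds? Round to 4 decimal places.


Posterior odds = prior odds * LR
Prior odds = 4/2 = 2.0
LR = 12/3 = 4.0
Posterior odds = 2.0 * 4.0 = 8.0

8.0


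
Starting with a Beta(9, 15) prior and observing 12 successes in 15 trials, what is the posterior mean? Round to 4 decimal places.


Posterior parameters: alpha = 9 + 12 = 21
beta = 15 + 3 = 18
Posterior mean = alpha / (alpha + beta) = 21 / 39
= 0.5385

0.5385


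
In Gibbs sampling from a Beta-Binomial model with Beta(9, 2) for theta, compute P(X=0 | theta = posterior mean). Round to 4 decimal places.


Posterior mean = alpha/(alpha+beta) = 9/11 = 0.8182
P(X=0|theta=mean) = 1 - theta = 0.1818

0.1818


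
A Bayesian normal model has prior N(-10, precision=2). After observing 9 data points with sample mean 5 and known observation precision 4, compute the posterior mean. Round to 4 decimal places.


Posterior mean = (prior_precision * prior_mean + n * data_precision * data_mean) / (prior_precision + n * data_precision)
Numerator = 2*-10 + 9*4*5 = 160
Denominator = 2 + 9*4 = 38
Posterior mean = 4.2105

4.2105


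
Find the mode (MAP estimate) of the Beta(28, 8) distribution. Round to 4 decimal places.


For Beta(a,b) with a,b > 1:
Mode = (a-1)/(a+b-2) = (28-1)/(36-2)
= 27/34 = 0.7941

0.7941
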